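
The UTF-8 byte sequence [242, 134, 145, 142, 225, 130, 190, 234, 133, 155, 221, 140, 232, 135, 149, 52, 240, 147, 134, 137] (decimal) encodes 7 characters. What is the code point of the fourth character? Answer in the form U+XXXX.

Offset 0: leading byte 0xF2 = 11110010 → 4-byte char #1 = F2 86 91 8E.
Offset 4: leading byte 0xE1 = 11100001 → 3-byte char #2 = E1 82 BE.
Offset 7: leading byte 0xEA = 11101010 → 3-byte char #3 = EA 85 9B.
Offset 10: leading byte 0xDD = 11011101 → 2-byte char #4 = DD 8C.
Leading byte 0xDD = 11011101 matches 110xxxxx → 2-byte sequence.
Byte 1: 0xDD = 11011101, payload 11101 (5 bits).
Byte 2: 0x8C = 10001100 (10xxxxxx ✓), payload 001100.
Concatenate: 11101001100 = 0x74C (11 bits → U+074C).

U+074C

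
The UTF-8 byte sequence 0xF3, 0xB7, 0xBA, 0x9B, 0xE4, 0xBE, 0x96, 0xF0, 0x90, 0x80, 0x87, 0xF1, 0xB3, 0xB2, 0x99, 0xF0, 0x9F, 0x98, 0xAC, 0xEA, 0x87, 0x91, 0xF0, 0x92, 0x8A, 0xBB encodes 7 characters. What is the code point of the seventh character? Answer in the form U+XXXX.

Offset 0: leading byte 0xF3 = 11110011 → 4-byte char #1 = F3 B7 BA 9B.
Offset 4: leading byte 0xE4 = 11100100 → 3-byte char #2 = E4 BE 96.
Offset 7: leading byte 0xF0 = 11110000 → 4-byte char #3 = F0 90 80 87.
Offset 11: leading byte 0xF1 = 11110001 → 4-byte char #4 = F1 B3 B2 99.
Offset 15: leading byte 0xF0 = 11110000 → 4-byte char #5 = F0 9F 98 AC.
Offset 19: leading byte 0xEA = 11101010 → 3-byte char #6 = EA 87 91.
Offset 22: leading byte 0xF0 = 11110000 → 4-byte char #7 = F0 92 8A BB.
Leading byte 0xF0 = 11110000 matches 11110xxx → 4-byte sequence.
Byte 1: 0xF0 = 11110000, payload 000 (3 bits).
Byte 2: 0x92 = 10010010 (10xxxxxx ✓), payload 010010.
Byte 3: 0x8A = 10001010 (10xxxxxx ✓), payload 001010.
Byte 4: 0xBB = 10111011 (10xxxxxx ✓), payload 111011.
Concatenate: 000010010001010111011 = 0x122BB (21 bits → U+122BB).

U+122BB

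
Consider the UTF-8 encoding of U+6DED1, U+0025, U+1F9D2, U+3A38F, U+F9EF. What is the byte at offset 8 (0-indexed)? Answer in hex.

0x92

U+6DED1 → 4-byte form F1 AD BB 91 at offsets 0–3.
U+0025 → 1-byte form 25 at offsets 4–4.
U+1F9D2 → 4-byte form F0 9F A7 92 at offsets 5–8.
Offset 8 falls in char 3's range; it's byte 4 of F0 9F A7 92 = 0x92.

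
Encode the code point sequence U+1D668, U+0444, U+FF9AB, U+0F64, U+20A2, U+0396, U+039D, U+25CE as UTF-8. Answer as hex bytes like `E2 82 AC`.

U+1D668: 4-byte form → F0 9D 99 A8.
U+0444: 2-byte form → D1 84.
U+FF9AB: 4-byte form → F3 BF A6 AB.
U+0F64: 3-byte form → E0 BD A4.
U+20A2: 3-byte form → E2 82 A2.
U+0396: 2-byte form → CE 96.
U+039D: 2-byte form → CE 9D.
U+25CE: 3-byte form → E2 97 8E.
Concatenated (23 bytes): F0 9D 99 A8 D1 84 F3 BF A6 AB E0 BD A4 E2 82 A2 CE 96 CE 9D E2 97 8E.

F0 9D 99 A8 D1 84 F3 BF A6 AB E0 BD A4 E2 82 A2 CE 96 CE 9D E2 97 8E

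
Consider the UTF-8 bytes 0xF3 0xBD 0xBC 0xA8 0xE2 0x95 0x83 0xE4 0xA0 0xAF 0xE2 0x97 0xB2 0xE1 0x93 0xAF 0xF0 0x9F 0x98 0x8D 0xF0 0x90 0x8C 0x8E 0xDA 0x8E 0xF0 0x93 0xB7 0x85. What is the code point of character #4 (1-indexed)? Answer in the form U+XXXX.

Offset 0: leading byte 0xF3 = 11110011 → 4-byte char #1 = F3 BD BC A8.
Offset 4: leading byte 0xE2 = 11100010 → 3-byte char #2 = E2 95 83.
Offset 7: leading byte 0xE4 = 11100100 → 3-byte char #3 = E4 A0 AF.
Offset 10: leading byte 0xE2 = 11100010 → 3-byte char #4 = E2 97 B2.
Leading byte 0xE2 = 11100010 matches 1110xxxx → 3-byte sequence.
Byte 1: 0xE2 = 11100010, payload 0010 (4 bits).
Byte 2: 0x97 = 10010111 (10xxxxxx ✓), payload 010111.
Byte 3: 0xB2 = 10110010 (10xxxxxx ✓), payload 110010.
Concatenate: 0010010111110010 = 0x25F2 (16 bits → U+25F2).

U+25F2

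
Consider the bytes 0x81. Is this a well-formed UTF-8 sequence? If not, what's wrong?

Byte 0x81 = 10000001 has the form 10xxxxxx — a continuation byte — but there is no preceding leading byte.

invalid (continuation byte with no leading byte)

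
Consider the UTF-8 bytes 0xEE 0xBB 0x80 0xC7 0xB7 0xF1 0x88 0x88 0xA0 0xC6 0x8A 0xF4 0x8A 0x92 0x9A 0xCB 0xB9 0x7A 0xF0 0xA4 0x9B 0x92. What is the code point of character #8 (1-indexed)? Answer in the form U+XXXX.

Offset 0: leading byte 0xEE = 11101110 → 3-byte char #1 = EE BB 80.
Offset 3: leading byte 0xC7 = 11000111 → 2-byte char #2 = C7 B7.
Offset 5: leading byte 0xF1 = 11110001 → 4-byte char #3 = F1 88 88 A0.
Offset 9: leading byte 0xC6 = 11000110 → 2-byte char #4 = C6 8A.
Offset 11: leading byte 0xF4 = 11110100 → 4-byte char #5 = F4 8A 92 9A.
Offset 15: leading byte 0xCB = 11001011 → 2-byte char #6 = CB B9.
Offset 17: leading byte 0x7A = 01111010 → 1-byte char #7 = 7A.
Offset 18: leading byte 0xF0 = 11110000 → 4-byte char #8 = F0 A4 9B 92.
Leading byte 0xF0 = 11110000 matches 11110xxx → 4-byte sequence.
Byte 1: 0xF0 = 11110000, payload 000 (3 bits).
Byte 2: 0xA4 = 10100100 (10xxxxxx ✓), payload 100100.
Byte 3: 0x9B = 10011011 (10xxxxxx ✓), payload 011011.
Byte 4: 0x92 = 10010010 (10xxxxxx ✓), payload 010010.
Concatenate: 000100100011011010010 = 0x246D2 (21 bits → U+246D2).

U+246D2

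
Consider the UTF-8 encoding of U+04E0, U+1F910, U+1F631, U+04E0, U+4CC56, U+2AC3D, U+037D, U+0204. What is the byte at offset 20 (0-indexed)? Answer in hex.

0xCD

U+04E0 → 2-byte form D3 A0 at offsets 0–1.
U+1F910 → 4-byte form F0 9F A4 90 at offsets 2–5.
U+1F631 → 4-byte form F0 9F 98 B1 at offsets 6–9.
U+04E0 → 2-byte form D3 A0 at offsets 10–11.
U+4CC56 → 4-byte form F1 8C B1 96 at offsets 12–15.
U+2AC3D → 4-byte form F0 AA B0 BD at offsets 16–19.
U+037D → 2-byte form CD BD at offsets 20–21.
Offset 20 falls in char 7's range; it's byte 1 of CD BD = 0xCD.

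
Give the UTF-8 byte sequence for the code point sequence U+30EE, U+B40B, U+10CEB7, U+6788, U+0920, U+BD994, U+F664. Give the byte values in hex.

E3 83 AE EB 90 8B F4 8C BA B7 E6 9E 88 E0 A4 A0 F2 BD A6 94 EF 99 A4

U+30EE: 3-byte form → E3 83 AE.
U+B40B: 3-byte form → EB 90 8B.
U+10CEB7: 4-byte form → F4 8C BA B7.
U+6788: 3-byte form → E6 9E 88.
U+0920: 3-byte form → E0 A4 A0.
U+BD994: 4-byte form → F2 BD A6 94.
U+F664: 3-byte form → EF 99 A4.
Concatenated (23 bytes): E3 83 AE EB 90 8B F4 8C BA B7 E6 9E 88 E0 A4 A0 F2 BD A6 94 EF 99 A4.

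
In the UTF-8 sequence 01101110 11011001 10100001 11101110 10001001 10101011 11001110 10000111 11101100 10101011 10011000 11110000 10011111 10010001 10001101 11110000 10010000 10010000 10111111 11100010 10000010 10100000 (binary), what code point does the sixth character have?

Offset 0: leading byte 0x6E = 01101110 → 1-byte char #1 = 6E.
Offset 1: leading byte 0xD9 = 11011001 → 2-byte char #2 = D9 A1.
Offset 3: leading byte 0xEE = 11101110 → 3-byte char #3 = EE 89 AB.
Offset 6: leading byte 0xCE = 11001110 → 2-byte char #4 = CE 87.
Offset 8: leading byte 0xEC = 11101100 → 3-byte char #5 = EC AB 98.
Offset 11: leading byte 0xF0 = 11110000 → 4-byte char #6 = F0 9F 91 8D.
Leading byte 0xF0 = 11110000 matches 11110xxx → 4-byte sequence.
Byte 1: 0xF0 = 11110000, payload 000 (3 bits).
Byte 2: 0x9F = 10011111 (10xxxxxx ✓), payload 011111.
Byte 3: 0x91 = 10010001 (10xxxxxx ✓), payload 010001.
Byte 4: 0x8D = 10001101 (10xxxxxx ✓), payload 001101.
Concatenate: 000011111010001001101 = 0x1F44D (21 bits → U+1F44D).

U+1F44D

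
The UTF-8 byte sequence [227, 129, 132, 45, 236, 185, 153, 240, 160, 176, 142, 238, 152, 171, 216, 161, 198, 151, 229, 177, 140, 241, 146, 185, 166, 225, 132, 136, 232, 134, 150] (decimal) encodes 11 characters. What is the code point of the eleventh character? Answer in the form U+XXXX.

U+8196

Offset 0: leading byte 0xE3 = 11100011 → 3-byte char #1 = E3 81 84.
Offset 3: leading byte 0x2D = 00101101 → 1-byte char #2 = 2D.
Offset 4: leading byte 0xEC = 11101100 → 3-byte char #3 = EC B9 99.
Offset 7: leading byte 0xF0 = 11110000 → 4-byte char #4 = F0 A0 B0 8E.
Offset 11: leading byte 0xEE = 11101110 → 3-byte char #5 = EE 98 AB.
Offset 14: leading byte 0xD8 = 11011000 → 2-byte char #6 = D8 A1.
Offset 16: leading byte 0xC6 = 11000110 → 2-byte char #7 = C6 97.
Offset 18: leading byte 0xE5 = 11100101 → 3-byte char #8 = E5 B1 8C.
Offset 21: leading byte 0xF1 = 11110001 → 4-byte char #9 = F1 92 B9 A6.
Offset 25: leading byte 0xE1 = 11100001 → 3-byte char #10 = E1 84 88.
Offset 28: leading byte 0xE8 = 11101000 → 3-byte char #11 = E8 86 96.
Leading byte 0xE8 = 11101000 matches 1110xxxx → 3-byte sequence.
Byte 1: 0xE8 = 11101000, payload 1000 (4 bits).
Byte 2: 0x86 = 10000110 (10xxxxxx ✓), payload 000110.
Byte 3: 0x96 = 10010110 (10xxxxxx ✓), payload 010110.
Concatenate: 1000000110010110 = 0x8196 (16 bits → U+8196).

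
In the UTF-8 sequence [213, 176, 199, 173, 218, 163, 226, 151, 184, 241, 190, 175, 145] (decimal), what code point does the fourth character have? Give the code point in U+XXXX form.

Offset 0: leading byte 0xD5 = 11010101 → 2-byte char #1 = D5 B0.
Offset 2: leading byte 0xC7 = 11000111 → 2-byte char #2 = C7 AD.
Offset 4: leading byte 0xDA = 11011010 → 2-byte char #3 = DA A3.
Offset 6: leading byte 0xE2 = 11100010 → 3-byte char #4 = E2 97 B8.
Leading byte 0xE2 = 11100010 matches 1110xxxx → 3-byte sequence.
Byte 1: 0xE2 = 11100010, payload 0010 (4 bits).
Byte 2: 0x97 = 10010111 (10xxxxxx ✓), payload 010111.
Byte 3: 0xB8 = 10111000 (10xxxxxx ✓), payload 111000.
Concatenate: 0010010111111000 = 0x25F8 (16 bits → U+25F8).

U+25F8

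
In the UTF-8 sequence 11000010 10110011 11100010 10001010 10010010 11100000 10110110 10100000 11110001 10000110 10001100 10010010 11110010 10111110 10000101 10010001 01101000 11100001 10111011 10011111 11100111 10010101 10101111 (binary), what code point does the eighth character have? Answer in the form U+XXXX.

U+756F

Offset 0: leading byte 0xC2 = 11000010 → 2-byte char #1 = C2 B3.
Offset 2: leading byte 0xE2 = 11100010 → 3-byte char #2 = E2 8A 92.
Offset 5: leading byte 0xE0 = 11100000 → 3-byte char #3 = E0 B6 A0.
Offset 8: leading byte 0xF1 = 11110001 → 4-byte char #4 = F1 86 8C 92.
Offset 12: leading byte 0xF2 = 11110010 → 4-byte char #5 = F2 BE 85 91.
Offset 16: leading byte 0x68 = 01101000 → 1-byte char #6 = 68.
Offset 17: leading byte 0xE1 = 11100001 → 3-byte char #7 = E1 BB 9F.
Offset 20: leading byte 0xE7 = 11100111 → 3-byte char #8 = E7 95 AF.
Leading byte 0xE7 = 11100111 matches 1110xxxx → 3-byte sequence.
Byte 1: 0xE7 = 11100111, payload 0111 (4 bits).
Byte 2: 0x95 = 10010101 (10xxxxxx ✓), payload 010101.
Byte 3: 0xAF = 10101111 (10xxxxxx ✓), payload 101111.
Concatenate: 0111010101101111 = 0x756F (16 bits → U+756F).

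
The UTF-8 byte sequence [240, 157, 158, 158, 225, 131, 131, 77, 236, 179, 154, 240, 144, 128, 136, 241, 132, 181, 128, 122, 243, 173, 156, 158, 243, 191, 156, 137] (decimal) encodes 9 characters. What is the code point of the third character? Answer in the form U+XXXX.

U+004D

Offset 0: leading byte 0xF0 = 11110000 → 4-byte char #1 = F0 9D 9E 9E.
Offset 4: leading byte 0xE1 = 11100001 → 3-byte char #2 = E1 83 83.
Offset 7: leading byte 0x4D = 01001101 → 1-byte char #3 = 4D.
Leading byte 0x4D = 01001101 matches 0xxxxxxx → 1-byte sequence.
Byte 1: 0x4D = 01001101, payload 1001101 (7 bits).
Concatenate: 1001101 = 0x4D (7 bits → U+004D).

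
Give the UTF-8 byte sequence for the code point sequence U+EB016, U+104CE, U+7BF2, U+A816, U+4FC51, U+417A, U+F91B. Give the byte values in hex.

U+EB016: 4-byte form → F3 AB 80 96.
U+104CE: 4-byte form → F0 90 93 8E.
U+7BF2: 3-byte form → E7 AF B2.
U+A816: 3-byte form → EA A0 96.
U+4FC51: 4-byte form → F1 8F B1 91.
U+417A: 3-byte form → E4 85 BA.
U+F91B: 3-byte form → EF A4 9B.
Concatenated (24 bytes): F3 AB 80 96 F0 90 93 8E E7 AF B2 EA A0 96 F1 8F B1 91 E4 85 BA EF A4 9B.

F3 AB 80 96 F0 90 93 8E E7 AF B2 EA A0 96 F1 8F B1 91 E4 85 BA EF A4 9B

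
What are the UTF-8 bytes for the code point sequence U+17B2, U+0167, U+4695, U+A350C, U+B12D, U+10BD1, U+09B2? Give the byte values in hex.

E1 9E B2 C5 A7 E4 9A 95 F2 A3 94 8C EB 84 AD F0 90 AF 91 E0 A6 B2

U+17B2: 3-byte form → E1 9E B2.
U+0167: 2-byte form → C5 A7.
U+4695: 3-byte form → E4 9A 95.
U+A350C: 4-byte form → F2 A3 94 8C.
U+B12D: 3-byte form → EB 84 AD.
U+10BD1: 4-byte form → F0 90 AF 91.
U+09B2: 3-byte form → E0 A6 B2.
Concatenated (22 bytes): E1 9E B2 C5 A7 E4 9A 95 F2 A3 94 8C EB 84 AD F0 90 AF 91 E0 A6 B2.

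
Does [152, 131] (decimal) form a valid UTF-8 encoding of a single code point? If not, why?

invalid (continuation byte with no leading byte)

Byte 0x98 = 10011000 has the form 10xxxxxx — a continuation byte — but there is no preceding leading byte.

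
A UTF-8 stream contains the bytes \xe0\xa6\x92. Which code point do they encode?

Leading byte 0xE0 = 11100000 matches 1110xxxx → 3-byte sequence.
Byte 1: 0xE0 = 11100000, payload 0000 (4 bits).
Byte 2: 0xA6 = 10100110 (10xxxxxx ✓), payload 100110.
Byte 3: 0x92 = 10010010 (10xxxxxx ✓), payload 010010.
Concatenate: 0000100110010010 = 0x992 (16 bits → U+0992).

U+0992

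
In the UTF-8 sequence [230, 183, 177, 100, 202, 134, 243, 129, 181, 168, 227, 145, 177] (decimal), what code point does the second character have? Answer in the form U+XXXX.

U+0064

Offset 0: leading byte 0xE6 = 11100110 → 3-byte char #1 = E6 B7 B1.
Offset 3: leading byte 0x64 = 01100100 → 1-byte char #2 = 64.
Leading byte 0x64 = 01100100 matches 0xxxxxxx → 1-byte sequence.
Byte 1: 0x64 = 01100100, payload 1100100 (7 bits).
Concatenate: 1100100 = 0x64 (7 bits → U+0064).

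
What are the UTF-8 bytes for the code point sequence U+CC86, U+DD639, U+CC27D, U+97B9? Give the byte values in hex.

U+CC86: 3-byte form → EC B2 86.
U+DD639: 4-byte form → F3 9D 98 B9.
U+CC27D: 4-byte form → F3 8C 89 BD.
U+97B9: 3-byte form → E9 9E B9.
Concatenated (14 bytes): EC B2 86 F3 9D 98 B9 F3 8C 89 BD E9 9E B9.

EC B2 86 F3 9D 98 B9 F3 8C 89 BD E9 9E B9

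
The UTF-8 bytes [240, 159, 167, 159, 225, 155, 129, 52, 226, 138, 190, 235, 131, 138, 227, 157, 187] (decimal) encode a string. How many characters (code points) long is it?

6

Byte at offset 0: 0xF0 = 11110000 → 4-byte char (#1). Advance 4.
Byte at offset 4: 0xE1 = 11100001 → 3-byte char (#2). Advance 3.
Byte at offset 7: 0x34 = 00110100 → 1-byte char (#3). Advance 1.
Byte at offset 8: 0xE2 = 11100010 → 3-byte char (#4). Advance 3.
Byte at offset 11: 0xEB = 11101011 → 3-byte char (#5). Advance 3.
Byte at offset 14: 0xE3 = 11100011 → 3-byte char (#6). Advance 3.
Reached end at offset 17 after 6 code points.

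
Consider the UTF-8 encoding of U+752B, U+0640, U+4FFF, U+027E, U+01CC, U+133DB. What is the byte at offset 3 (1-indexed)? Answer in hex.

0xAB

1-indexed offset 3 is 0-indexed offset 2.
U+752B → 3-byte form E7 94 AB at offsets 0–2.
Offset 2 falls in char 1's range; it's byte 3 of E7 94 AB = 0xAB.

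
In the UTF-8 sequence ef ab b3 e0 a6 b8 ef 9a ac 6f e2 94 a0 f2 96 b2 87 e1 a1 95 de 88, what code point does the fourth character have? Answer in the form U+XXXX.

Offset 0: leading byte 0xEF = 11101111 → 3-byte char #1 = EF AB B3.
Offset 3: leading byte 0xE0 = 11100000 → 3-byte char #2 = E0 A6 B8.
Offset 6: leading byte 0xEF = 11101111 → 3-byte char #3 = EF 9A AC.
Offset 9: leading byte 0x6F = 01101111 → 1-byte char #4 = 6F.
Leading byte 0x6F = 01101111 matches 0xxxxxxx → 1-byte sequence.
Byte 1: 0x6F = 01101111, payload 1101111 (7 bits).
Concatenate: 1101111 = 0x6F (7 bits → U+006F).

U+006F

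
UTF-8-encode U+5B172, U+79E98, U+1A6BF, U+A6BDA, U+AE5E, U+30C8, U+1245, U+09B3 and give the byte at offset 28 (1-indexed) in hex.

1-indexed offset 28 is 0-indexed offset 27.
U+5B172 → 4-byte form F1 9B 85 B2 at offsets 0–3.
U+79E98 → 4-byte form F1 B9 BA 98 at offsets 4–7.
U+1A6BF → 4-byte form F0 9A 9A BF at offsets 8–11.
U+A6BDA → 4-byte form F2 A6 AF 9A at offsets 12–15.
U+AE5E → 3-byte form EA B9 9E at offsets 16–18.
U+30C8 → 3-byte form E3 83 88 at offsets 19–21.
U+1245 → 3-byte form E1 89 85 at offsets 22–24.
U+09B3 → 3-byte form E0 A6 B3 at offsets 25–27.
Offset 27 falls in char 8's range; it's byte 3 of E0 A6 B3 = 0xB3.

0xB3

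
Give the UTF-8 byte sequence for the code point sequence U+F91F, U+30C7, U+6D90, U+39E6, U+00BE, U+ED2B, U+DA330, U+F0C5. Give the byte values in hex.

EF A4 9F E3 83 87 E6 B6 90 E3 A7 A6 C2 BE EE B4 AB F3 9A 8C B0 EF 83 85

U+F91F: 3-byte form → EF A4 9F.
U+30C7: 3-byte form → E3 83 87.
U+6D90: 3-byte form → E6 B6 90.
U+39E6: 3-byte form → E3 A7 A6.
U+00BE: 2-byte form → C2 BE.
U+ED2B: 3-byte form → EE B4 AB.
U+DA330: 4-byte form → F3 9A 8C B0.
U+F0C5: 3-byte form → EF 83 85.
Concatenated (24 bytes): EF A4 9F E3 83 87 E6 B6 90 E3 A7 A6 C2 BE EE B4 AB F3 9A 8C B0 EF 83 85.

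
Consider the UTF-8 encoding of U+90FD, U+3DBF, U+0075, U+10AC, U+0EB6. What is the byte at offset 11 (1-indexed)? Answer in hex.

1-indexed offset 11 is 0-indexed offset 10.
U+90FD → 3-byte form E9 83 BD at offsets 0–2.
U+3DBF → 3-byte form E3 B6 BF at offsets 3–5.
U+0075 → 1-byte form 75 at offsets 6–6.
U+10AC → 3-byte form E1 82 AC at offsets 7–9.
U+0EB6 → 3-byte form E0 BA B6 at offsets 10–12.
Offset 10 falls in char 5's range; it's byte 1 of E0 BA B6 = 0xE0.

0xE0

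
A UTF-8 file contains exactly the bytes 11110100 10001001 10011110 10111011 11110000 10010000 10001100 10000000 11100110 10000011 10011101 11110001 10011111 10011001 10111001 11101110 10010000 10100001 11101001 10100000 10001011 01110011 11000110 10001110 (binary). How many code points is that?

8

Byte at offset 0: 0xF4 = 11110100 → 4-byte char (#1). Advance 4.
Byte at offset 4: 0xF0 = 11110000 → 4-byte char (#2). Advance 4.
Byte at offset 8: 0xE6 = 11100110 → 3-byte char (#3). Advance 3.
Byte at offset 11: 0xF1 = 11110001 → 4-byte char (#4). Advance 4.
Byte at offset 15: 0xEE = 11101110 → 3-byte char (#5). Advance 3.
Byte at offset 18: 0xE9 = 11101001 → 3-byte char (#6). Advance 3.
Byte at offset 21: 0x73 = 01110011 → 1-byte char (#7). Advance 1.
Byte at offset 22: 0xC6 = 11000110 → 2-byte char (#8). Advance 2.
Reached end at offset 24 after 8 code points.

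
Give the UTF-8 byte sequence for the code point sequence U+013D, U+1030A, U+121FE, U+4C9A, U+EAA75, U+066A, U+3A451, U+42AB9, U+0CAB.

U+013D: 2-byte form → C4 BD.
U+1030A: 4-byte form → F0 90 8C 8A.
U+121FE: 4-byte form → F0 92 87 BE.
U+4C9A: 3-byte form → E4 B2 9A.
U+EAA75: 4-byte form → F3 AA A9 B5.
U+066A: 2-byte form → D9 AA.
U+3A451: 4-byte form → F0 BA 91 91.
U+42AB9: 4-byte form → F1 82 AA B9.
U+0CAB: 3-byte form → E0 B2 AB.
Concatenated (30 bytes): C4 BD F0 90 8C 8A F0 92 87 BE E4 B2 9A F3 AA A9 B5 D9 AA F0 BA 91 91 F1 82 AA B9 E0 B2 AB.

C4 BD F0 90 8C 8A F0 92 87 BE E4 B2 9A F3 AA A9 B5 D9 AA F0 BA 91 91 F1 82 AA B9 E0 B2 AB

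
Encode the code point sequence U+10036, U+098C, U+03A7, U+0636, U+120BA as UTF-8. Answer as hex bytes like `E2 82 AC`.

F0 90 80 B6 E0 A6 8C CE A7 D8 B6 F0 92 82 BA

U+10036: 4-byte form → F0 90 80 B6.
U+098C: 3-byte form → E0 A6 8C.
U+03A7: 2-byte form → CE A7.
U+0636: 2-byte form → D8 B6.
U+120BA: 4-byte form → F0 92 82 BA.
Concatenated (15 bytes): F0 90 80 B6 E0 A6 8C CE A7 D8 B6 F0 92 82 BA.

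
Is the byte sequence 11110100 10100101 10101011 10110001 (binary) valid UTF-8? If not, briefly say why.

Leading byte 0xF4 = 11110100 → 4-byte form.
Payload = 0x125AF1, which exceeds U+10FFFF, the maximum Unicode code point. (Leading bytes F5–FF, or F4 followed by ≥ 0x90, are invalid.)

invalid (encodes a value above U+10FFFF)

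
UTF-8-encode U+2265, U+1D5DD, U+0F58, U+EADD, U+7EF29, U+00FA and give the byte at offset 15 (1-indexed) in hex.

1-indexed offset 15 is 0-indexed offset 14.
U+2265 → 3-byte form E2 89 A5 at offsets 0–2.
U+1D5DD → 4-byte form F0 9D 97 9D at offsets 3–6.
U+0F58 → 3-byte form E0 BD 98 at offsets 7–9.
U+EADD → 3-byte form EE AB 9D at offsets 10–12.
U+7EF29 → 4-byte form F1 BE BC A9 at offsets 13–16.
Offset 14 falls in char 5's range; it's byte 2 of F1 BE BC A9 = 0xBE.

0xBE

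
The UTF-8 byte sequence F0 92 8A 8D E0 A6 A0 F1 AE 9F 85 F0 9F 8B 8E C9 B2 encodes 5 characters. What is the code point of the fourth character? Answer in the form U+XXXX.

Offset 0: leading byte 0xF0 = 11110000 → 4-byte char #1 = F0 92 8A 8D.
Offset 4: leading byte 0xE0 = 11100000 → 3-byte char #2 = E0 A6 A0.
Offset 7: leading byte 0xF1 = 11110001 → 4-byte char #3 = F1 AE 9F 85.
Offset 11: leading byte 0xF0 = 11110000 → 4-byte char #4 = F0 9F 8B 8E.
Leading byte 0xF0 = 11110000 matches 11110xxx → 4-byte sequence.
Byte 1: 0xF0 = 11110000, payload 000 (3 bits).
Byte 2: 0x9F = 10011111 (10xxxxxx ✓), payload 011111.
Byte 3: 0x8B = 10001011 (10xxxxxx ✓), payload 001011.
Byte 4: 0x8E = 10001110 (10xxxxxx ✓), payload 001110.
Concatenate: 000011111001011001110 = 0x1F2CE (21 bits → U+1F2CE).

U+1F2CE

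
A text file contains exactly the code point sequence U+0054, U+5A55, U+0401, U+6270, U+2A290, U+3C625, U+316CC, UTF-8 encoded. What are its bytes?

54 E5 A9 95 D0 81 E6 89 B0 F0 AA 8A 90 F0 BC 98 A5 F0 B1 9B 8C

U+0054: 1-byte form → 54.
U+5A55: 3-byte form → E5 A9 95.
U+0401: 2-byte form → D0 81.
U+6270: 3-byte form → E6 89 B0.
U+2A290: 4-byte form → F0 AA 8A 90.
U+3C625: 4-byte form → F0 BC 98 A5.
U+316CC: 4-byte form → F0 B1 9B 8C.
Concatenated (21 bytes): 54 E5 A9 95 D0 81 E6 89 B0 F0 AA 8A 90 F0 BC 98 A5 F0 B1 9B 8C.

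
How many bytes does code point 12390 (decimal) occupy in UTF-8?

3

U+3066 = 0x3066. UTF-8 uses 1 byte below 0x80, 2 below 0x800, 3 below 0x10000, 4 up to 0x10FFFF. 0x3066 is in U+0800–U+FFFF → 3 bytes.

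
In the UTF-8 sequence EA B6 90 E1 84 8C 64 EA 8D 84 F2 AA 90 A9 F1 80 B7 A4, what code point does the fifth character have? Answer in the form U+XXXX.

Offset 0: leading byte 0xEA = 11101010 → 3-byte char #1 = EA B6 90.
Offset 3: leading byte 0xE1 = 11100001 → 3-byte char #2 = E1 84 8C.
Offset 6: leading byte 0x64 = 01100100 → 1-byte char #3 = 64.
Offset 7: leading byte 0xEA = 11101010 → 3-byte char #4 = EA 8D 84.
Offset 10: leading byte 0xF2 = 11110010 → 4-byte char #5 = F2 AA 90 A9.
Leading byte 0xF2 = 11110010 matches 11110xxx → 4-byte sequence.
Byte 1: 0xF2 = 11110010, payload 010 (3 bits).
Byte 2: 0xAA = 10101010 (10xxxxxx ✓), payload 101010.
Byte 3: 0x90 = 10010000 (10xxxxxx ✓), payload 010000.
Byte 4: 0xA9 = 10101001 (10xxxxxx ✓), payload 101001.
Concatenate: 010101010010000101001 = 0xAA429 (21 bits → U+AA429).

U+AA429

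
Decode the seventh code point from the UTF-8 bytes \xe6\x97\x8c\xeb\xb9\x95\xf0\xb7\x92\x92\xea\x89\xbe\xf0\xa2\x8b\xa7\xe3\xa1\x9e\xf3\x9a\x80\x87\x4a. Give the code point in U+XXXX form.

Offset 0: leading byte 0xE6 = 11100110 → 3-byte char #1 = E6 97 8C.
Offset 3: leading byte 0xEB = 11101011 → 3-byte char #2 = EB B9 95.
Offset 6: leading byte 0xF0 = 11110000 → 4-byte char #3 = F0 B7 92 92.
Offset 10: leading byte 0xEA = 11101010 → 3-byte char #4 = EA 89 BE.
Offset 13: leading byte 0xF0 = 11110000 → 4-byte char #5 = F0 A2 8B A7.
Offset 17: leading byte 0xE3 = 11100011 → 3-byte char #6 = E3 A1 9E.
Offset 20: leading byte 0xF3 = 11110011 → 4-byte char #7 = F3 9A 80 87.
Leading byte 0xF3 = 11110011 matches 11110xxx → 4-byte sequence.
Byte 1: 0xF3 = 11110011, payload 011 (3 bits).
Byte 2: 0x9A = 10011010 (10xxxxxx ✓), payload 011010.
Byte 3: 0x80 = 10000000 (10xxxxxx ✓), payload 000000.
Byte 4: 0x87 = 10000111 (10xxxxxx ✓), payload 000111.
Concatenate: 011011010000000000111 = 0xDA007 (21 bits → U+DA007).

U+DA007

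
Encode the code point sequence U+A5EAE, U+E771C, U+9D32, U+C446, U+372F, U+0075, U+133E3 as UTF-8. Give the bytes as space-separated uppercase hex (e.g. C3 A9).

U+A5EAE: 4-byte form → F2 A5 BA AE.
U+E771C: 4-byte form → F3 A7 9C 9C.
U+9D32: 3-byte form → E9 B4 B2.
U+C446: 3-byte form → EC 91 86.
U+372F: 3-byte form → E3 9C AF.
U+0075: 1-byte form → 75.
U+133E3: 4-byte form → F0 93 8F A3.
Concatenated (22 bytes): F2 A5 BA AE F3 A7 9C 9C E9 B4 B2 EC 91 86 E3 9C AF 75 F0 93 8F A3.

F2 A5 BA AE F3 A7 9C 9C E9 B4 B2 EC 91 86 E3 9C AF 75 F0 93 8F A3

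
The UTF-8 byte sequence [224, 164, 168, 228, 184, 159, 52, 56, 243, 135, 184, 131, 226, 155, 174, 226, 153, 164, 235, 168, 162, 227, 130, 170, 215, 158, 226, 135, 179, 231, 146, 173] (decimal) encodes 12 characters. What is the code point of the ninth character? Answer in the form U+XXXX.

U+30AA

Offset 0: leading byte 0xE0 = 11100000 → 3-byte char #1 = E0 A4 A8.
Offset 3: leading byte 0xE4 = 11100100 → 3-byte char #2 = E4 B8 9F.
Offset 6: leading byte 0x34 = 00110100 → 1-byte char #3 = 34.
Offset 7: leading byte 0x38 = 00111000 → 1-byte char #4 = 38.
Offset 8: leading byte 0xF3 = 11110011 → 4-byte char #5 = F3 87 B8 83.
Offset 12: leading byte 0xE2 = 11100010 → 3-byte char #6 = E2 9B AE.
Offset 15: leading byte 0xE2 = 11100010 → 3-byte char #7 = E2 99 A4.
Offset 18: leading byte 0xEB = 11101011 → 3-byte char #8 = EB A8 A2.
Offset 21: leading byte 0xE3 = 11100011 → 3-byte char #9 = E3 82 AA.
Leading byte 0xE3 = 11100011 matches 1110xxxx → 3-byte sequence.
Byte 1: 0xE3 = 11100011, payload 0011 (4 bits).
Byte 2: 0x82 = 10000010 (10xxxxxx ✓), payload 000010.
Byte 3: 0xAA = 10101010 (10xxxxxx ✓), payload 101010.
Concatenate: 0011000010101010 = 0x30AA (16 bits → U+30AA).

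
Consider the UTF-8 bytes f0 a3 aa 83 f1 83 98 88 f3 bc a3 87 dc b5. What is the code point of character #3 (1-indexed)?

Offset 0: leading byte 0xF0 = 11110000 → 4-byte char #1 = F0 A3 AA 83.
Offset 4: leading byte 0xF1 = 11110001 → 4-byte char #2 = F1 83 98 88.
Offset 8: leading byte 0xF3 = 11110011 → 4-byte char #3 = F3 BC A3 87.
Leading byte 0xF3 = 11110011 matches 11110xxx → 4-byte sequence.
Byte 1: 0xF3 = 11110011, payload 011 (3 bits).
Byte 2: 0xBC = 10111100 (10xxxxxx ✓), payload 111100.
Byte 3: 0xA3 = 10100011 (10xxxxxx ✓), payload 100011.
Byte 4: 0x87 = 10000111 (10xxxxxx ✓), payload 000111.
Concatenate: 011111100100011000111 = 0xFC8C7 (21 bits → U+FC8C7).

U+FC8C7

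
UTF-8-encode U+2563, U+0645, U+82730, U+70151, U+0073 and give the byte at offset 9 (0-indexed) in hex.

0xF1

U+2563 → 3-byte form E2 95 A3 at offsets 0–2.
U+0645 → 2-byte form D9 85 at offsets 3–4.
U+82730 → 4-byte form F2 82 9C B0 at offsets 5–8.
U+70151 → 4-byte form F1 B0 85 91 at offsets 9–12.
Offset 9 falls in char 4's range; it's byte 1 of F1 B0 85 91 = 0xF1.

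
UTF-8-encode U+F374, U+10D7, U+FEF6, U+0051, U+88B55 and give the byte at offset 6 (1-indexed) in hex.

1-indexed offset 6 is 0-indexed offset 5.
U+F374 → 3-byte form EF 8D B4 at offsets 0–2.
U+10D7 → 3-byte form E1 83 97 at offsets 3–5.
Offset 5 falls in char 2's range; it's byte 3 of E1 83 97 = 0x97.

0x97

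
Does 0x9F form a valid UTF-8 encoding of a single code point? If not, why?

invalid (continuation byte with no leading byte)

Byte 0x9F = 10011111 has the form 10xxxxxx — a continuation byte — but there is no preceding leading byte.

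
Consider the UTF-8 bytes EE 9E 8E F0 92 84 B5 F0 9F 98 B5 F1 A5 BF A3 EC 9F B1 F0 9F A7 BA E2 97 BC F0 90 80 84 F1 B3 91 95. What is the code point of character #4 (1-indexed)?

U+65FE3

Offset 0: leading byte 0xEE = 11101110 → 3-byte char #1 = EE 9E 8E.
Offset 3: leading byte 0xF0 = 11110000 → 4-byte char #2 = F0 92 84 B5.
Offset 7: leading byte 0xF0 = 11110000 → 4-byte char #3 = F0 9F 98 B5.
Offset 11: leading byte 0xF1 = 11110001 → 4-byte char #4 = F1 A5 BF A3.
Leading byte 0xF1 = 11110001 matches 11110xxx → 4-byte sequence.
Byte 1: 0xF1 = 11110001, payload 001 (3 bits).
Byte 2: 0xA5 = 10100101 (10xxxxxx ✓), payload 100101.
Byte 3: 0xBF = 10111111 (10xxxxxx ✓), payload 111111.
Byte 4: 0xA3 = 10100011 (10xxxxxx ✓), payload 100011.
Concatenate: 001100101111111100011 = 0x65FE3 (21 bits → U+65FE3).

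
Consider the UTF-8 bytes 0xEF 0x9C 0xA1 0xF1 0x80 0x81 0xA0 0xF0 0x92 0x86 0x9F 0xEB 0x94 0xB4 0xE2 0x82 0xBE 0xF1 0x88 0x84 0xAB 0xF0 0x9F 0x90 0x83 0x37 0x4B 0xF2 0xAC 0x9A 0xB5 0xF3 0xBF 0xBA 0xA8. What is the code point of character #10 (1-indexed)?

U+AC6B5

Offset 0: leading byte 0xEF = 11101111 → 3-byte char #1 = EF 9C A1.
Offset 3: leading byte 0xF1 = 11110001 → 4-byte char #2 = F1 80 81 A0.
Offset 7: leading byte 0xF0 = 11110000 → 4-byte char #3 = F0 92 86 9F.
Offset 11: leading byte 0xEB = 11101011 → 3-byte char #4 = EB 94 B4.
Offset 14: leading byte 0xE2 = 11100010 → 3-byte char #5 = E2 82 BE.
Offset 17: leading byte 0xF1 = 11110001 → 4-byte char #6 = F1 88 84 AB.
Offset 21: leading byte 0xF0 = 11110000 → 4-byte char #7 = F0 9F 90 83.
Offset 25: leading byte 0x37 = 00110111 → 1-byte char #8 = 37.
Offset 26: leading byte 0x4B = 01001011 → 1-byte char #9 = 4B.
Offset 27: leading byte 0xF2 = 11110010 → 4-byte char #10 = F2 AC 9A B5.
Leading byte 0xF2 = 11110010 matches 11110xxx → 4-byte sequence.
Byte 1: 0xF2 = 11110010, payload 010 (3 bits).
Byte 2: 0xAC = 10101100 (10xxxxxx ✓), payload 101100.
Byte 3: 0x9A = 10011010 (10xxxxxx ✓), payload 011010.
Byte 4: 0xB5 = 10110101 (10xxxxxx ✓), payload 110101.
Concatenate: 010101100011010110101 = 0xAC6B5 (21 bits → U+AC6B5).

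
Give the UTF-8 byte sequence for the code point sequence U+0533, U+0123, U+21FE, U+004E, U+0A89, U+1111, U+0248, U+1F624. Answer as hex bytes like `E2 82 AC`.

U+0533: 2-byte form → D4 B3.
U+0123: 2-byte form → C4 A3.
U+21FE: 3-byte form → E2 87 BE.
U+004E: 1-byte form → 4E.
U+0A89: 3-byte form → E0 AA 89.
U+1111: 3-byte form → E1 84 91.
U+0248: 2-byte form → C9 88.
U+1F624: 4-byte form → F0 9F 98 A4.
Concatenated (20 bytes): D4 B3 C4 A3 E2 87 BE 4E E0 AA 89 E1 84 91 C9 88 F0 9F 98 A4.

D4 B3 C4 A3 E2 87 BE 4E E0 AA 89 E1 84 91 C9 88 F0 9F 98 A4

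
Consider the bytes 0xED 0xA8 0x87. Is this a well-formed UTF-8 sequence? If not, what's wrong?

Structurally a 3-byte sequence; payload = 0xDA07.
But 0xDA07 is in U+D800–U+DFFF, the surrogate range. Surrogates are not Unicode scalar values and are forbidden in UTF-8.

invalid (encodes a surrogate (U+D800–U+DFFF))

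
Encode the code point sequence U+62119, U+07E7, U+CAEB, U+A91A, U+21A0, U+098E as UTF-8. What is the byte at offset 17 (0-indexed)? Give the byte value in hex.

U+62119 → 4-byte form F1 A2 84 99 at offsets 0–3.
U+07E7 → 2-byte form DF A7 at offsets 4–5.
U+CAEB → 3-byte form EC AB AB at offsets 6–8.
U+A91A → 3-byte form EA A4 9A at offsets 9–11.
U+21A0 → 3-byte form E2 86 A0 at offsets 12–14.
U+098E → 3-byte form E0 A6 8E at offsets 15–17.
Offset 17 falls in char 6's range; it's byte 3 of E0 A6 8E = 0x8E.

0x8E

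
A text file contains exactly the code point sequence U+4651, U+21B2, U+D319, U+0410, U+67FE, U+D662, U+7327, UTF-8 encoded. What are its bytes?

U+4651: 3-byte form → E4 99 91.
U+21B2: 3-byte form → E2 86 B2.
U+D319: 3-byte form → ED 8C 99.
U+0410: 2-byte form → D0 90.
U+67FE: 3-byte form → E6 9F BE.
U+D662: 3-byte form → ED 99 A2.
U+7327: 3-byte form → E7 8C A7.
Concatenated (20 bytes): E4 99 91 E2 86 B2 ED 8C 99 D0 90 E6 9F BE ED 99 A2 E7 8C A7.

E4 99 91 E2 86 B2 ED 8C 99 D0 90 E6 9F BE ED 99 A2 E7 8C A7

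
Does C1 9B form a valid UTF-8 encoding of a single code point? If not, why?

invalid (overlong encoding)

Leading byte 0xC1 = 11000001 → 2-byte form.
Continuation bytes all match 10xxxxxx. Payload decodes to 0x5B.
But 0x5B < 0x80, the minimum for a 2-byte sequence — this is an overlong encoding.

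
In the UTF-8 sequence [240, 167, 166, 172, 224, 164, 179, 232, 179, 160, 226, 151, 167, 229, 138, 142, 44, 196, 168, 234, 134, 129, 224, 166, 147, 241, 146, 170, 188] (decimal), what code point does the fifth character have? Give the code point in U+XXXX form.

Offset 0: leading byte 0xF0 = 11110000 → 4-byte char #1 = F0 A7 A6 AC.
Offset 4: leading byte 0xE0 = 11100000 → 3-byte char #2 = E0 A4 B3.
Offset 7: leading byte 0xE8 = 11101000 → 3-byte char #3 = E8 B3 A0.
Offset 10: leading byte 0xE2 = 11100010 → 3-byte char #4 = E2 97 A7.
Offset 13: leading byte 0xE5 = 11100101 → 3-byte char #5 = E5 8A 8E.
Leading byte 0xE5 = 11100101 matches 1110xxxx → 3-byte sequence.
Byte 1: 0xE5 = 11100101, payload 0101 (4 bits).
Byte 2: 0x8A = 10001010 (10xxxxxx ✓), payload 001010.
Byte 3: 0x8E = 10001110 (10xxxxxx ✓), payload 001110.
Concatenate: 0101001010001110 = 0x528E (16 bits → U+528E).

U+528E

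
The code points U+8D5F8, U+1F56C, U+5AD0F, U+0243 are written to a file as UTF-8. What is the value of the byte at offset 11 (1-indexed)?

0xB4

1-indexed offset 11 is 0-indexed offset 10.
U+8D5F8 → 4-byte form F2 8D 97 B8 at offsets 0–3.
U+1F56C → 4-byte form F0 9F 95 AC at offsets 4–7.
U+5AD0F → 4-byte form F1 9A B4 8F at offsets 8–11.
Offset 10 falls in char 3's range; it's byte 3 of F1 9A B4 8F = 0xB4.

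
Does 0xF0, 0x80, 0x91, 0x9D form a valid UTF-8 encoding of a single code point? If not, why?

invalid (overlong encoding)

Leading byte 0xF0 = 11110000 → 4-byte form.
Continuation bytes all match 10xxxxxx. Payload decodes to 0x45D.
But 0x45D < 0x10000, the minimum for a 4-byte sequence — this is an overlong encoding.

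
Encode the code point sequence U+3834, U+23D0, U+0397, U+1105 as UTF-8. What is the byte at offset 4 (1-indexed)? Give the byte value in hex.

1-indexed offset 4 is 0-indexed offset 3.
U+3834 → 3-byte form E3 A0 B4 at offsets 0–2.
U+23D0 → 3-byte form E2 8F 90 at offsets 3–5.
Offset 3 falls in char 2's range; it's byte 1 of E2 8F 90 = 0xE2.

0xE2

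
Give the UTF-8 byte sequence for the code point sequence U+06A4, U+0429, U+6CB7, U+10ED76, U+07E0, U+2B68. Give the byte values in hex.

DA A4 D0 A9 E6 B2 B7 F4 8E B5 B6 DF A0 E2 AD A8

U+06A4: 2-byte form → DA A4.
U+0429: 2-byte form → D0 A9.
U+6CB7: 3-byte form → E6 B2 B7.
U+10ED76: 4-byte form → F4 8E B5 B6.
U+07E0: 2-byte form → DF A0.
U+2B68: 3-byte form → E2 AD A8.
Concatenated (16 bytes): DA A4 D0 A9 E6 B2 B7 F4 8E B5 B6 DF A0 E2 AD A8.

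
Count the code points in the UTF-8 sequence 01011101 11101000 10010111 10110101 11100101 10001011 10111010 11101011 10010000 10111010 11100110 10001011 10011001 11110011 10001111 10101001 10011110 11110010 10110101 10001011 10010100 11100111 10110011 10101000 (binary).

Byte at offset 0: 0x5D = 01011101 → 1-byte char (#1). Advance 1.
Byte at offset 1: 0xE8 = 11101000 → 3-byte char (#2). Advance 3.
Byte at offset 4: 0xE5 = 11100101 → 3-byte char (#3). Advance 3.
Byte at offset 7: 0xEB = 11101011 → 3-byte char (#4). Advance 3.
Byte at offset 10: 0xE6 = 11100110 → 3-byte char (#5). Advance 3.
Byte at offset 13: 0xF3 = 11110011 → 4-byte char (#6). Advance 4.
Byte at offset 17: 0xF2 = 11110010 → 4-byte char (#7). Advance 4.
Byte at offset 21: 0xE7 = 11100111 → 3-byte char (#8). Advance 3.
Reached end at offset 24 after 8 code points.

8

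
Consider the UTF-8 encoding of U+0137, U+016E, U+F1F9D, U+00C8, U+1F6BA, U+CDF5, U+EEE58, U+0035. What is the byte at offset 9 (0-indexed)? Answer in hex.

0x88

U+0137 → 2-byte form C4 B7 at offsets 0–1.
U+016E → 2-byte form C5 AE at offsets 2–3.
U+F1F9D → 4-byte form F3 B1 BE 9D at offsets 4–7.
U+00C8 → 2-byte form C3 88 at offsets 8–9.
Offset 9 falls in char 4's range; it's byte 2 of C3 88 = 0x88.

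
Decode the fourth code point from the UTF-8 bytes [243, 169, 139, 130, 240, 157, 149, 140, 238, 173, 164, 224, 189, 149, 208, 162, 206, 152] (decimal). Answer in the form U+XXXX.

Offset 0: leading byte 0xF3 = 11110011 → 4-byte char #1 = F3 A9 8B 82.
Offset 4: leading byte 0xF0 = 11110000 → 4-byte char #2 = F0 9D 95 8C.
Offset 8: leading byte 0xEE = 11101110 → 3-byte char #3 = EE AD A4.
Offset 11: leading byte 0xE0 = 11100000 → 3-byte char #4 = E0 BD 95.
Leading byte 0xE0 = 11100000 matches 1110xxxx → 3-byte sequence.
Byte 1: 0xE0 = 11100000, payload 0000 (4 bits).
Byte 2: 0xBD = 10111101 (10xxxxxx ✓), payload 111101.
Byte 3: 0x95 = 10010101 (10xxxxxx ✓), payload 010101.
Concatenate: 0000111101010101 = 0xF55 (16 bits → U+0F55).

U+0F55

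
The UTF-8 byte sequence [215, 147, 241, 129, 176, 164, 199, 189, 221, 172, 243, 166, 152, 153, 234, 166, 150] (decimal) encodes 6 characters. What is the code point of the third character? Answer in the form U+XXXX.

Offset 0: leading byte 0xD7 = 11010111 → 2-byte char #1 = D7 93.
Offset 2: leading byte 0xF1 = 11110001 → 4-byte char #2 = F1 81 B0 A4.
Offset 6: leading byte 0xC7 = 11000111 → 2-byte char #3 = C7 BD.
Leading byte 0xC7 = 11000111 matches 110xxxxx → 2-byte sequence.
Byte 1: 0xC7 = 11000111, payload 00111 (5 bits).
Byte 2: 0xBD = 10111101 (10xxxxxx ✓), payload 111101.
Concatenate: 00111111101 = 0x1FD (11 bits → U+01FD).

U+01FD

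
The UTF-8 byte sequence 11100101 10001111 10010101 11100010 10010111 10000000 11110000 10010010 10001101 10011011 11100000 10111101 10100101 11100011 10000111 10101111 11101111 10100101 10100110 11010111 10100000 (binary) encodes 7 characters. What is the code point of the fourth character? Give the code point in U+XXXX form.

U+0F65

Offset 0: leading byte 0xE5 = 11100101 → 3-byte char #1 = E5 8F 95.
Offset 3: leading byte 0xE2 = 11100010 → 3-byte char #2 = E2 97 80.
Offset 6: leading byte 0xF0 = 11110000 → 4-byte char #3 = F0 92 8D 9B.
Offset 10: leading byte 0xE0 = 11100000 → 3-byte char #4 = E0 BD A5.
Leading byte 0xE0 = 11100000 matches 1110xxxx → 3-byte sequence.
Byte 1: 0xE0 = 11100000, payload 0000 (4 bits).
Byte 2: 0xBD = 10111101 (10xxxxxx ✓), payload 111101.
Byte 3: 0xA5 = 10100101 (10xxxxxx ✓), payload 100101.
Concatenate: 0000111101100101 = 0xF65 (16 bits → U+0F65).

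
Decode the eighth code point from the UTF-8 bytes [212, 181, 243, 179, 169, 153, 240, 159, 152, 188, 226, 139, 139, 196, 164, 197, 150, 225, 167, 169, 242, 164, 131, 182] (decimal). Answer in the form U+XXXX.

Offset 0: leading byte 0xD4 = 11010100 → 2-byte char #1 = D4 B5.
Offset 2: leading byte 0xF3 = 11110011 → 4-byte char #2 = F3 B3 A9 99.
Offset 6: leading byte 0xF0 = 11110000 → 4-byte char #3 = F0 9F 98 BC.
Offset 10: leading byte 0xE2 = 11100010 → 3-byte char #4 = E2 8B 8B.
Offset 13: leading byte 0xC4 = 11000100 → 2-byte char #5 = C4 A4.
Offset 15: leading byte 0xC5 = 11000101 → 2-byte char #6 = C5 96.
Offset 17: leading byte 0xE1 = 11100001 → 3-byte char #7 = E1 A7 A9.
Offset 20: leading byte 0xF2 = 11110010 → 4-byte char #8 = F2 A4 83 B6.
Leading byte 0xF2 = 11110010 matches 11110xxx → 4-byte sequence.
Byte 1: 0xF2 = 11110010, payload 010 (3 bits).
Byte 2: 0xA4 = 10100100 (10xxxxxx ✓), payload 100100.
Byte 3: 0x83 = 10000011 (10xxxxxx ✓), payload 000011.
Byte 4: 0xB6 = 10110110 (10xxxxxx ✓), payload 110110.
Concatenate: 010100100000011110110 = 0xA40F6 (21 bits → U+A40F6).

U+A40F6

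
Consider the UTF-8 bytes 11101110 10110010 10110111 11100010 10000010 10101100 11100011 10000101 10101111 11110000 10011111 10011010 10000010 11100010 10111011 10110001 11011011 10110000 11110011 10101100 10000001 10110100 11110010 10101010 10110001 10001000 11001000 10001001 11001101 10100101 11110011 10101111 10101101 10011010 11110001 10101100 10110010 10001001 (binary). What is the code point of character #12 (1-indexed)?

U+6CC89

Offset 0: leading byte 0xEE = 11101110 → 3-byte char #1 = EE B2 B7.
Offset 3: leading byte 0xE2 = 11100010 → 3-byte char #2 = E2 82 AC.
Offset 6: leading byte 0xE3 = 11100011 → 3-byte char #3 = E3 85 AF.
Offset 9: leading byte 0xF0 = 11110000 → 4-byte char #4 = F0 9F 9A 82.
Offset 13: leading byte 0xE2 = 11100010 → 3-byte char #5 = E2 BB B1.
Offset 16: leading byte 0xDB = 11011011 → 2-byte char #6 = DB B0.
Offset 18: leading byte 0xF3 = 11110011 → 4-byte char #7 = F3 AC 81 B4.
Offset 22: leading byte 0xF2 = 11110010 → 4-byte char #8 = F2 AA B1 88.
Offset 26: leading byte 0xC8 = 11001000 → 2-byte char #9 = C8 89.
Offset 28: leading byte 0xCD = 11001101 → 2-byte char #10 = CD A5.
Offset 30: leading byte 0xF3 = 11110011 → 4-byte char #11 = F3 AF AD 9A.
Offset 34: leading byte 0xF1 = 11110001 → 4-byte char #12 = F1 AC B2 89.
Leading byte 0xF1 = 11110001 matches 11110xxx → 4-byte sequence.
Byte 1: 0xF1 = 11110001, payload 001 (3 bits).
Byte 2: 0xAC = 10101100 (10xxxxxx ✓), payload 101100.
Byte 3: 0xB2 = 10110010 (10xxxxxx ✓), payload 110010.
Byte 4: 0x89 = 10001001 (10xxxxxx ✓), payload 001001.
Concatenate: 001101100110010001001 = 0x6CC89 (21 bits → U+6CC89).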